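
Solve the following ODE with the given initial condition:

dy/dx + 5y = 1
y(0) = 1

General solution: y = 1/5 + Ce^(-5x)
Applying y(0) = 1: C = 1 - 1/5 = 4/5
Particular solution: y = 1/5 + (4/5)e^(-5x)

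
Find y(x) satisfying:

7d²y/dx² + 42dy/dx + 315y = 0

Characteristic equation: 7r² + 42r + 315 = 0
Divide by 7: r² + 6r + 45 = 0
Roots: r = -3 ± 6i (complex conjugates)
General solution: y = e^(-3x)(C₁cos(6x) + C₂sin(6x))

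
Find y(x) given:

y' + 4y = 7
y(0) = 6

General solution: y = 7/4 + Ce^(-4x)
Applying y(0) = 6: C = 6 - 7/4 = 17/4
Particular solution: y = 7/4 + (17/4)e^(-4x)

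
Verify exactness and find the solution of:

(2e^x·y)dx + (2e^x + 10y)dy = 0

Verify exactness: ∂M/∂y = ∂N/∂x ✓
Find F(x,y) such that ∂F/∂x = M, ∂F/∂y = N
Solution: 2e^x·y + 5y² = C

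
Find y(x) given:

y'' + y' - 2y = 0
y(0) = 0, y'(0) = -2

General solution: y = C₁e^x + C₂e^(-2x)
Applying ICs: C₁ = -2/3, C₂ = 2/3
Particular solution: y = -(2/3)e^x + (2/3)e^(-2x)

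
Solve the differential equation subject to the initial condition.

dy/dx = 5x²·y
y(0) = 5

General solution: y = Ce^(5x³/3)
Applying IC y(0) = 5:
Particular solution: y = 5e^(5x³/3)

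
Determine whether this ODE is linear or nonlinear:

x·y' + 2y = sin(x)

Linear (y and its derivatives appear to the first power only, no products of y terms)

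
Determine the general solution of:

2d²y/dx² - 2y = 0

Characteristic equation: 2r² - 2 = 0
Divide by 2: r² - 1 = 0
Roots: r = 1, -1 (distinct real)
General solution: y = C₁e^x + C₂e^(-x)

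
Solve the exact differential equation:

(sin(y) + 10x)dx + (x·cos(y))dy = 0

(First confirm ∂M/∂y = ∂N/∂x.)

Verify exactness: ∂M/∂y = ∂N/∂x ✓
Find F(x,y) such that ∂F/∂x = M, ∂F/∂y = N
Solution: x·sin(y) + 5x² = C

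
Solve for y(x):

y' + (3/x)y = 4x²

Using integrating factor method:

General solution: y = (2/3)x^3 + Cx^(-3)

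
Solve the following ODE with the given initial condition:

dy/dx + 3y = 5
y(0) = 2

General solution: y = 5/3 + Ce^(-3x)
Applying y(0) = 2: C = 2 - 5/3 = 1/3
Particular solution: y = 5/3 + (1/3)e^(-3x)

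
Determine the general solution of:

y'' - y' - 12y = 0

Characteristic equation: r² - r - 12 = 0
Roots: r = 4, -3 (distinct real)
General solution: y = C₁e^(4x) + C₂e^(-3x)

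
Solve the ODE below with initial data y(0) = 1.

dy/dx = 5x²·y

General solution: y = Ce^(5x³/3)
Applying IC y(0) = 1:
Particular solution: y = e^(5x³/3)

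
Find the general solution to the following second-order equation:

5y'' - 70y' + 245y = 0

Characteristic equation: 5r² - 70r + 245 = 0
Divide by 5: r² - 14r + 49 = 0
Factored: (r - 7)² = 0
Repeated root: r = 7
General solution: y = (C₁ + C₂x)e^(7x)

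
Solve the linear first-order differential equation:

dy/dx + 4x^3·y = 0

Using integrating factor method:

General solution: y = Ce^(-x^4)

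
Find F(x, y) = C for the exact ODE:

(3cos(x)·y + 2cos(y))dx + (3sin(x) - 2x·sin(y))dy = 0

Verify exactness: ∂M/∂y = ∂N/∂x ✓
Find F(x,y) such that ∂F/∂x = M, ∂F/∂y = N
Solution: 3sin(x)·y + 2x·cos(y) = C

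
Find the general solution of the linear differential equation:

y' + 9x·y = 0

Using integrating factor method:

General solution: y = Ce^(-9x^2/2)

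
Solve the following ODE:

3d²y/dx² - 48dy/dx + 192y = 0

Characteristic equation: 3r² - 48r + 192 = 0
Divide by 3: r² - 16r + 64 = 0
Factored: (r - 8)² = 0
Repeated root: r = 8
General solution: y = (C₁ + C₂x)e^(8x)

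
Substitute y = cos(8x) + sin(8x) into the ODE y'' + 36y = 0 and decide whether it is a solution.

Verification:
y'' = -64cos(8x) - 64sin(8x)
y'' + 36y ≠ 0 (frequency mismatch: got 64 instead of 36)

No, it is not a solution.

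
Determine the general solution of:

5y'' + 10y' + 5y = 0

Characteristic equation: 5r² + 10r + 5 = 0
Divide by 5: r² + 2r + 1 = 0
Factored: (r + 1)² = 0
Repeated root: r = -1
General solution: y = (C₁ + C₂x)e^(-x)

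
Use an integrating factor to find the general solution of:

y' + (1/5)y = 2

Using integrating factor method:

General solution: y = 10 + Ce^(-x/5)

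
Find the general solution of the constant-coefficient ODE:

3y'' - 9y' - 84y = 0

Characteristic equation: 3r² - 9r - 84 = 0
Divide by 3: r² - 3r - 28 = 0
Roots: r = 7, -4 (distinct real)
General solution: y = C₁e^(7x) + C₂e^(-4x)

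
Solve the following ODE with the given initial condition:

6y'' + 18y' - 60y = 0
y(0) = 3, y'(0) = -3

General solution: y = C₁e^(2x) + C₂e^(-5x)
Applying ICs: C₁ = 12/7, C₂ = 9/7
Particular solution: y = (12/7)e^(2x) + (9/7)e^(-5x)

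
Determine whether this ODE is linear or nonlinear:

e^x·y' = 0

Linear (y and its derivatives appear to the first power only, no products of y terms)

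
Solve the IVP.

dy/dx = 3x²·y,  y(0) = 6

General solution: y = Ce^(x³)
Applying IC y(0) = 6:
Particular solution: y = 6e^(x³)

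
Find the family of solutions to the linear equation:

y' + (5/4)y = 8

Using integrating factor method:

General solution: y = 32/5 + Ce^(-5x/4)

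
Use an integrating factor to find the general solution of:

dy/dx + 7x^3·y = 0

Using integrating factor method:

General solution: y = Ce^(-7x^4/4)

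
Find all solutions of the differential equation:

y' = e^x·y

Separating variables and integrating:
ln|y| = e^x + C

General solution: y = Ce^(e^x)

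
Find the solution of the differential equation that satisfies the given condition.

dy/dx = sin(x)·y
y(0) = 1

General solution: y = Ce^(-cos(x))
Applying IC y(0) = 1:
Particular solution: y = e^(1-cos(x))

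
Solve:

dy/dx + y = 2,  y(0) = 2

General solution: y = 2 + Ce^(-x)
Applying y(0) = 2: C = 2 - 2 = 0
Particular solution: y = 2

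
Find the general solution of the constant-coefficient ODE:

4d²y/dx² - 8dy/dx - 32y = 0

Characteristic equation: 4r² - 8r - 32 = 0
Divide by 4: r² - 2r - 8 = 0
Roots: r = 4, -2 (distinct real)
General solution: y = C₁e^(4x) + C₂e^(-2x)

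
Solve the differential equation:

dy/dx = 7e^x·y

Separating variables and integrating:
ln|y| = 7e^x + C

General solution: y = Ce^(7e^x)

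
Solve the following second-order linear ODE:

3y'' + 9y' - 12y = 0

Characteristic equation: 3r² + 9r - 12 = 0
Divide by 3: r² + 3r - 4 = 0
Roots: r = 1, -4 (distinct real)
General solution: y = C₁e^x + C₂e^(-4x)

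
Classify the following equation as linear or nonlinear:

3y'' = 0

Linear (y and its derivatives appear to the first power only, no products of y terms)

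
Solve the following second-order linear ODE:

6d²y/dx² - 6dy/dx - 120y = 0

Characteristic equation: 6r² - 6r - 120 = 0
Divide by 6: r² - r - 20 = 0
Roots: r = 5, -4 (distinct real)
General solution: y = C₁e^(5x) + C₂e^(-4x)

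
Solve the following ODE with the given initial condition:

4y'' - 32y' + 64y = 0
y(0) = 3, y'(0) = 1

General solution: y = (C₁ + C₂x)e^(4x)
Repeated root r = 4
Applying ICs: C₁ = 3, C₂ = -11
Particular solution: y = (3 - 11x)e^(4x)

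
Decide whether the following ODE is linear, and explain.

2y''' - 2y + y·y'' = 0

Nonlinear (y·y'' term)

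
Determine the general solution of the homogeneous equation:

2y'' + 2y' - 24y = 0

Characteristic equation: 2r² + 2r - 24 = 0
Divide by 2: r² + r - 12 = 0
Roots: r = 3, -4 (distinct real)
General solution: y = C₁e^(3x) + C₂e^(-4x)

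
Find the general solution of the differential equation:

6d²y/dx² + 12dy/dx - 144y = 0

Characteristic equation: 6r² + 12r - 144 = 0
Divide by 6: r² + 2r - 24 = 0
Roots: r = 4, -6 (distinct real)
General solution: y = C₁e^(4x) + C₂e^(-6x)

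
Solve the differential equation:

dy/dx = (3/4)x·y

Separating variables and integrating:
ln|y| = 3x^2/8 + C

General solution: y = Ce^(3x^2/8)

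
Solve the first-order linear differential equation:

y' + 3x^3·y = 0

Using integrating factor method:

General solution: y = Ce^(-3x^4/4)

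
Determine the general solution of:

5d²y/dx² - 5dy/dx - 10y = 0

Characteristic equation: 5r² - 5r - 10 = 0
Divide by 5: r² - r - 2 = 0
Roots: r = 2, -1 (distinct real)
General solution: y = C₁e^(2x) + C₂e^(-x)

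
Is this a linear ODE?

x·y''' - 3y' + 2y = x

Yes. Linear (y and its derivatives appear to the first power only, no products of y terms)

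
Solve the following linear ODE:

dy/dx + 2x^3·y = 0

Using integrating factor method:

General solution: y = Ce^(-x^4/2)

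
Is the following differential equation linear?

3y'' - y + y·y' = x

No. Nonlinear (product y·y')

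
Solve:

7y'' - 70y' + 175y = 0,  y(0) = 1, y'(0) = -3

General solution: y = (C₁ + C₂x)e^(5x)
Repeated root r = 5
Applying ICs: C₁ = 1, C₂ = -8
Particular solution: y = (1 - 8x)e^(5x)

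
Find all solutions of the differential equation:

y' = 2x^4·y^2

Separating variables and integrating:
-1/y = 2x^5/5 + C

General solution: y^-1 = (-2/5)x^5 + C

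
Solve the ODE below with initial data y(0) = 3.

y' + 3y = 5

General solution: y = 5/3 + Ce^(-3x)
Applying y(0) = 3: C = 3 - 5/3 = 4/3
Particular solution: y = 5/3 + (4/3)e^(-3x)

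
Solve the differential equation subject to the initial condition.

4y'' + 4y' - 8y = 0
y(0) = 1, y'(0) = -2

General solution: y = C₁e^x + C₂e^(-2x)
Applying ICs: C₁ = 0, C₂ = 1
Particular solution: y = e^(-2x)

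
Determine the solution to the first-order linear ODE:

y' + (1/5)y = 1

Using integrating factor method:

General solution: y = 5 + Ce^(-x/5)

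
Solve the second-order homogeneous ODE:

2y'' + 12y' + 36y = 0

Characteristic equation: 2r² + 12r + 36 = 0
Divide by 2: r² + 6r + 18 = 0
Roots: r = -3 ± 3i (complex conjugates)
General solution: y = e^(-3x)(C₁cos(3x) + C₂sin(3x))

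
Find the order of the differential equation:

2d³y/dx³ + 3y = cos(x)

The order is 3 (highest derivative is of order 3).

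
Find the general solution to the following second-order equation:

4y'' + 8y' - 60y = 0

Characteristic equation: 4r² + 8r - 60 = 0
Divide by 4: r² + 2r - 15 = 0
Roots: r = 3, -5 (distinct real)
General solution: y = C₁e^(3x) + C₂e^(-5x)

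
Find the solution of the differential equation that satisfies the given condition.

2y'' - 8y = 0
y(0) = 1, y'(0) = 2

General solution: y = C₁e^(2x) + C₂e^(-2x)
Applying ICs: C₁ = 1, C₂ = 0
Particular solution: y = e^(2x)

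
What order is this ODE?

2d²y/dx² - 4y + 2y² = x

The order is 2 (highest derivative is of order 2).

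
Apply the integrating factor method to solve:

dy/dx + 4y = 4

Using integrating factor method:

General solution: y = 1 + Ce^(-4x)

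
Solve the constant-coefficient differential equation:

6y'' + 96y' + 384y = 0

Characteristic equation: 6r² + 96r + 384 = 0
Divide by 6: r² + 16r + 64 = 0
Factored: (r + 8)² = 0
Repeated root: r = -8
General solution: y = (C₁ + C₂x)e^(-8x)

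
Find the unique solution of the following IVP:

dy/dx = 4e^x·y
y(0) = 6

General solution: y = Ce^(4e^x)
Applying IC y(0) = 6:
Particular solution: y = 6e^(4(e^x - 1))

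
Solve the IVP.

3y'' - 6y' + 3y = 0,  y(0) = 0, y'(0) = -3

General solution: y = (C₁ + C₂x)e^x
Repeated root r = 1
Applying ICs: C₁ = 0, C₂ = -3
Particular solution: y = -3xe^x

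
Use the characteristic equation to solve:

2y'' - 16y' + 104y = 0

Characteristic equation: 2r² - 16r + 104 = 0
Divide by 2: r² - 8r + 52 = 0
Roots: r = 4 ± 6i (complex conjugates)
General solution: y = e^(4x)(C₁cos(6x) + C₂sin(6x))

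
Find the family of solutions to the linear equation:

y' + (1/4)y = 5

Using integrating factor method:

General solution: y = 20 + Ce^(-x/4)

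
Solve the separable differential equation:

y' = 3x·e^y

Separating variables and integrating:
-e^(-y) = 3x²/2 + C

General solution: y = -ln(C - 3x²/2)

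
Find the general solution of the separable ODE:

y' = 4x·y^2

Separating variables and integrating:
-1/y = 2x^2 + C

General solution: y^-1 = -2x^2 + C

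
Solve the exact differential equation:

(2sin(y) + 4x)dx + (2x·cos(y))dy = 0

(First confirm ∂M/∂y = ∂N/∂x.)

Verify exactness: ∂M/∂y = ∂N/∂x ✓
Find F(x,y) such that ∂F/∂x = M, ∂F/∂y = N
Solution: 2x·sin(y) + 2x² = C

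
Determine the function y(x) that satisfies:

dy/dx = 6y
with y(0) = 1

General solution: y = Ce^(6x)
Applying IC y(0) = 1:
Particular solution: y = e^(6x)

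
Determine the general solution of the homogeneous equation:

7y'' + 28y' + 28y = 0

Characteristic equation: 7r² + 28r + 28 = 0
Divide by 7: r² + 4r + 4 = 0
Factored: (r + 2)² = 0
Repeated root: r = -2
General solution: y = (C₁ + C₂x)e^(-2x)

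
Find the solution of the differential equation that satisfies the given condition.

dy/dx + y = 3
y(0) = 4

General solution: y = 3 + Ce^(-x)
Applying y(0) = 4: C = 4 - 3 = 1
Particular solution: y = 3 + e^(-x)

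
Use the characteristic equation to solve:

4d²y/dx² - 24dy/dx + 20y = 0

Characteristic equation: 4r² - 24r + 20 = 0
Divide by 4: r² - 6r + 5 = 0
Roots: r = 5, 1 (distinct real)
General solution: y = C₁e^(5x) + C₂e^x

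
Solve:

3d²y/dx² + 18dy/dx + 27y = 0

Characteristic equation: 3r² + 18r + 27 = 0
Divide by 3: r² + 6r + 9 = 0
Factored: (r + 3)² = 0
Repeated root: r = -3
General solution: y = (C₁ + C₂x)e^(-3x)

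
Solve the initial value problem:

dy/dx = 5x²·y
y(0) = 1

General solution: y = Ce^(5x³/3)
Applying IC y(0) = 1:
Particular solution: y = e^(5x³/3)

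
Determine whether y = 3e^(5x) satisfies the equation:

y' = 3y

Verification:
y = 3e^(5x)
y' = 15e^(5x)
But 3y = 9e^(5x)
y' ≠ 3y — the derivative does not match

No, it is not a solution.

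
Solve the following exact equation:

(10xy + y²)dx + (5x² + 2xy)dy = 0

Verify exactness: ∂M/∂y = ∂N/∂x ✓
Find F(x,y) such that ∂F/∂x = M, ∂F/∂y = N
Solution: 5x²y + xy² = C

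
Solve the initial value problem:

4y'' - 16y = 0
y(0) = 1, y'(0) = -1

General solution: y = C₁e^(2x) + C₂e^(-2x)
Applying ICs: C₁ = 1/4, C₂ = 3/4
Particular solution: y = (1/4)e^(2x) + (3/4)e^(-2x)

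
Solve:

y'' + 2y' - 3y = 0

Characteristic equation: r² + 2r - 3 = 0
Roots: r = 1, -3 (distinct real)
General solution: y = C₁e^x + C₂e^(-3x)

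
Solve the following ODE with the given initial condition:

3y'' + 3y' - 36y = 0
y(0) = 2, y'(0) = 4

General solution: y = C₁e^(3x) + C₂e^(-4x)
Applying ICs: C₁ = 12/7, C₂ = 2/7
Particular solution: y = (12/7)e^(3x) + (2/7)e^(-4x)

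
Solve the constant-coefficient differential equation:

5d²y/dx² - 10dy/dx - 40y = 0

Characteristic equation: 5r² - 10r - 40 = 0
Divide by 5: r² - 2r - 8 = 0
Roots: r = 4, -2 (distinct real)
General solution: y = C₁e^(4x) + C₂e^(-2x)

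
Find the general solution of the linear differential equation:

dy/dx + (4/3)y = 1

Using integrating factor method:

General solution: y = 3/4 + Ce^(-4x/3)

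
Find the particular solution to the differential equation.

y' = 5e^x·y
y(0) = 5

General solution: y = Ce^(5e^x)
Applying IC y(0) = 5:
Particular solution: y = 5e^(5(e^x - 1))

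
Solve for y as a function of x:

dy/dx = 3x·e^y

Separating variables and integrating:
-e^(-y) = 3x²/2 + C

General solution: y = -ln(C - 3x²/2)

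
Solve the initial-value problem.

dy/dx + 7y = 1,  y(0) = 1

General solution: y = 1/7 + Ce^(-7x)
Applying y(0) = 1: C = 1 - 1/7 = 6/7
Particular solution: y = 1/7 + (6/7)e^(-7x)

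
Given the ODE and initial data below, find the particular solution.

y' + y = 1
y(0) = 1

General solution: y = 1 + Ce^(-x)
Applying y(0) = 1: C = 1 - 1 = 0
Particular solution: y = 1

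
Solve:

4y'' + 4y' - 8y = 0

Characteristic equation: 4r² + 4r - 8 = 0
Divide by 4: r² + r - 2 = 0
Roots: r = 1, -2 (distinct real)
General solution: y = C₁e^x + C₂e^(-2x)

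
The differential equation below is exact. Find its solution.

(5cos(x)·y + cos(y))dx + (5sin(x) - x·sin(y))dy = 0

Verify exactness: ∂M/∂y = ∂N/∂x ✓
Find F(x,y) such that ∂F/∂x = M, ∂F/∂y = N
Solution: 5sin(x)·y + x·cos(y) = C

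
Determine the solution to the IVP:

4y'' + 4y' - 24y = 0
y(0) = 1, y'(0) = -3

General solution: y = C₁e^(2x) + C₂e^(-3x)
Applying ICs: C₁ = 0, C₂ = 1
Particular solution: y = e^(-3x)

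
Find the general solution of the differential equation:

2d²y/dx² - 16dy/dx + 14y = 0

Characteristic equation: 2r² - 16r + 14 = 0
Divide by 2: r² - 8r + 7 = 0
Roots: r = 1, 7 (distinct real)
General solution: y = C₁e^x + C₂e^(7x)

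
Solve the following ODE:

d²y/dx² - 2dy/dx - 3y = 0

Characteristic equation: r² - 2r - 3 = 0
Roots: r = 3, -1 (distinct real)
General solution: y = C₁e^(3x) + C₂e^(-x)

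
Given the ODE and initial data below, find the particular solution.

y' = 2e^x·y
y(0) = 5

General solution: y = Ce^(2e^x)
Applying IC y(0) = 5:
Particular solution: y = 5e^(2(e^x - 1))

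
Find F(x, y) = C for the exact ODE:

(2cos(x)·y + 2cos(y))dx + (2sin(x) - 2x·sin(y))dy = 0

Verify exactness: ∂M/∂y = ∂N/∂x ✓
Find F(x,y) such that ∂F/∂x = M, ∂F/∂y = N
Solution: 2sin(x)·y + 2x·cos(y) = C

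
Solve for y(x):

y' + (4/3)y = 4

Using integrating factor method:

General solution: y = 3 + Ce^(-4x/3)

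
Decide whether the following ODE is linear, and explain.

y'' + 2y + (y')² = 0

Nonlinear ((y')² term)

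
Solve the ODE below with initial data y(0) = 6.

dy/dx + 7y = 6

General solution: y = 6/7 + Ce^(-7x)
Applying y(0) = 6: C = 6 - 6/7 = 36/7
Particular solution: y = 6/7 + (36/7)e^(-7x)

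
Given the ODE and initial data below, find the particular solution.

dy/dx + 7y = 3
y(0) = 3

General solution: y = 3/7 + Ce^(-7x)
Applying y(0) = 3: C = 3 - 3/7 = 18/7
Particular solution: y = 3/7 + (18/7)e^(-7x)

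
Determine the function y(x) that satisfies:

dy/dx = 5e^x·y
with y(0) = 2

General solution: y = Ce^(5e^x)
Applying IC y(0) = 2:
Particular solution: y = 2e^(5(e^x - 1))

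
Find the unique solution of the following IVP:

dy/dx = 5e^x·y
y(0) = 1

General solution: y = Ce^(5e^x)
Applying IC y(0) = 1:
Particular solution: y = e^(5(e^x - 1))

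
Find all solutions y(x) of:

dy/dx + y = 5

Using integrating factor method:

General solution: y = 5 + Ce^(-x)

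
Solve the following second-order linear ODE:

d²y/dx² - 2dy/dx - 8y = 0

Characteristic equation: r² - 2r - 8 = 0
Roots: r = 4, -2 (distinct real)
General solution: y = C₁e^(4x) + C₂e^(-2x)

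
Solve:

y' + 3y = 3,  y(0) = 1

General solution: y = 1 + Ce^(-3x)
Applying y(0) = 1: C = 1 - 1 = 0
Particular solution: y = 1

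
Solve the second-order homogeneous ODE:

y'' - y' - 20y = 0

Characteristic equation: r² - r - 20 = 0
Roots: r = 5, -4 (distinct real)
General solution: y = C₁e^(5x) + C₂e^(-4x)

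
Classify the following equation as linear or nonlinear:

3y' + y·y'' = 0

Nonlinear (y·y'' term)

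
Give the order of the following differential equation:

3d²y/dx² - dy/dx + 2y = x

The order is 2 (highest derivative is of order 2).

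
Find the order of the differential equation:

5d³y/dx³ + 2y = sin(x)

The order is 3 (highest derivative is of order 3).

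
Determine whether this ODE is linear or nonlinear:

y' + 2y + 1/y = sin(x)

Nonlinear (1/y term)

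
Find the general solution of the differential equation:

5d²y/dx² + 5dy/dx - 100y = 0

Characteristic equation: 5r² + 5r - 100 = 0
Divide by 5: r² + r - 20 = 0
Roots: r = 4, -5 (distinct real)
General solution: y = C₁e^(4x) + C₂e^(-5x)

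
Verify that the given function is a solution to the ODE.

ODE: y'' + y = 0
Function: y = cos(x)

Verification:
y'' = -cos(x)
y'' + y = 0 ✓

Yes, it is a solution.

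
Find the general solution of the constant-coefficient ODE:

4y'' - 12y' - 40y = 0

Characteristic equation: 4r² - 12r - 40 = 0
Divide by 4: r² - 3r - 10 = 0
Roots: r = 5, -2 (distinct real)
General solution: y = C₁e^(5x) + C₂e^(-2x)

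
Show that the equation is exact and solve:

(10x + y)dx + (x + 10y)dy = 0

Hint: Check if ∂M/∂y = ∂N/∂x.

Verify exactness: ∂M/∂y = ∂N/∂x ✓
Find F(x,y) such that ∂F/∂x = M, ∂F/∂y = N
Solution: 5x² + xy + 5y² = C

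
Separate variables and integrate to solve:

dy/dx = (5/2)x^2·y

Separating variables and integrating:
ln|y| = 5x^3/6 + C

General solution: y = Ce^(5x^3/6)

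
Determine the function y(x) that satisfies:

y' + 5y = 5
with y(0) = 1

General solution: y = 1 + Ce^(-5x)
Applying y(0) = 1: C = 1 - 1 = 0
Particular solution: y = 1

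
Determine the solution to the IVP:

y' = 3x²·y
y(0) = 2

General solution: y = Ce^(x³)
Applying IC y(0) = 2:
Particular solution: y = 2e^(x³)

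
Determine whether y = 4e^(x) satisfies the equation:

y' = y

Verification:
y = 4e^(x)
y' = 4e^(x)
y = 4e^(x)
y' = y ✓

Yes, it is a solution.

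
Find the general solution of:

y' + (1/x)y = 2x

Using integrating factor method:

General solution: y = (2/3)x^2 + C/x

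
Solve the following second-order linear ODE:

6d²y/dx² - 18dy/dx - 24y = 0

Characteristic equation: 6r² - 18r - 24 = 0
Divide by 6: r² - 3r - 4 = 0
Roots: r = 4, -1 (distinct real)
General solution: y = C₁e^(4x) + C₂e^(-x)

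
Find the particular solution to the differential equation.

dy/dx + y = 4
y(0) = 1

General solution: y = 4 + Ce^(-x)
Applying y(0) = 1: C = 1 - 4 = -3
Particular solution: y = 4 - 3e^(-x)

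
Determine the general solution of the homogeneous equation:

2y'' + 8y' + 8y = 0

Characteristic equation: 2r² + 8r + 8 = 0
Divide by 2: r² + 4r + 4 = 0
Factored: (r + 2)² = 0
Repeated root: r = -2
General solution: y = (C₁ + C₂x)e^(-2x)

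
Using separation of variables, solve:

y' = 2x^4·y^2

Separating variables and integrating:
-1/y = 2x^5/5 + C

General solution: y^-1 = (-2/5)x^5 + C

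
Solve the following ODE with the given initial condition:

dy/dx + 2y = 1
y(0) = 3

General solution: y = 1/2 + Ce^(-2x)
Applying y(0) = 3: C = 3 - 1/2 = 5/2
Particular solution: y = 1/2 + (5/2)e^(-2x)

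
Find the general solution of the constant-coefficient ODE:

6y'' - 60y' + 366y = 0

Characteristic equation: 6r² - 60r + 366 = 0
Divide by 6: r² - 10r + 61 = 0
Roots: r = 5 ± 6i (complex conjugates)
General solution: y = e^(5x)(C₁cos(6x) + C₂sin(6x))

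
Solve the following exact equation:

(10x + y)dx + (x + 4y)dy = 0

Verify exactness: ∂M/∂y = ∂N/∂x ✓
Find F(x,y) such that ∂F/∂x = M, ∂F/∂y = N
Solution: 5x² + xy + 2y² = C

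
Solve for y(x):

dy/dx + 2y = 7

Using integrating factor method:

General solution: y = 7/2 + Ce^(-2x)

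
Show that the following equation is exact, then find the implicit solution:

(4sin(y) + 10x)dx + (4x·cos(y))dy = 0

Verify exactness: ∂M/∂y = ∂N/∂x ✓
Find F(x,y) such that ∂F/∂x = M, ∂F/∂y = N
Solution: 4x·sin(y) + 5x² = C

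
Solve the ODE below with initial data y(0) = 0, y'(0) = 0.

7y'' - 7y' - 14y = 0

General solution: y = C₁e^(2x) + C₂e^(-x)
Applying ICs: C₁ = 0, C₂ = 0
Particular solution: y = 0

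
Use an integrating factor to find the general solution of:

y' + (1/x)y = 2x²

Using integrating factor method:

General solution: y = (1/2)x^3 + C/x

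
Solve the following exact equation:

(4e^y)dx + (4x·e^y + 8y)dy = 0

Verify exactness: ∂M/∂y = ∂N/∂x ✓
Find F(x,y) such that ∂F/∂x = M, ∂F/∂y = N
Solution: 4x·e^y + 4y² = C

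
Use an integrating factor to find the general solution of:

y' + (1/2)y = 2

Using integrating factor method:

General solution: y = 4 + Ce^(-x/2)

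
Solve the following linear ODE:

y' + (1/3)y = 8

Using integrating factor method:

General solution: y = 24 + Ce^(-x/3)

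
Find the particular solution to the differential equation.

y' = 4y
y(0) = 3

General solution: y = Ce^(4x)
Applying IC y(0) = 3:
Particular solution: y = 3e^(4x)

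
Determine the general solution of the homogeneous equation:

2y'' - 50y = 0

Characteristic equation: 2r² - 50 = 0
Divide by 2: r² - 25 = 0
Roots: r = 5, -5 (distinct real)
General solution: y = C₁e^(5x) + C₂e^(-5x)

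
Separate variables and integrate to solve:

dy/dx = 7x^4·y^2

Separating variables and integrating:
-1/y = 7x^5/5 + C

General solution: y^-1 = (-7/5)x^5 + C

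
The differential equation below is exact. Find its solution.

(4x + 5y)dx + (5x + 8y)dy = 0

Verify exactness: ∂M/∂y = ∂N/∂x ✓
Find F(x,y) such that ∂F/∂x = M, ∂F/∂y = N
Solution: 2x² + 5xy + 4y² = C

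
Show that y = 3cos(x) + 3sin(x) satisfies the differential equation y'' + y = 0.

Verification:
y'' = -3cos(x) - 3sin(x)
y'' + y = 0 ✓

Yes, it is a solution.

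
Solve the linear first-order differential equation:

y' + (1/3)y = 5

Using integrating factor method:

General solution: y = 15 + Ce^(-x/3)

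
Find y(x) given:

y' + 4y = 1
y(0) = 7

General solution: y = 1/4 + Ce^(-4x)
Applying y(0) = 7: C = 7 - 1/4 = 27/4
Particular solution: y = 1/4 + (27/4)e^(-4x)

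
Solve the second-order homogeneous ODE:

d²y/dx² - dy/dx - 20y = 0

Characteristic equation: r² - r - 20 = 0
Roots: r = 5, -4 (distinct real)
General solution: y = C₁e^(5x) + C₂e^(-4x)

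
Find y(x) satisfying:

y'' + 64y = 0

Characteristic equation: r² + 64 = 0
Roots: r = ±8i (complex conjugates)
General solution: y = C₁cos(8x) + C₂sin(8x)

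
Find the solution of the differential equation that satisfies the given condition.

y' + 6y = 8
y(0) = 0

General solution: y = 4/3 + Ce^(-6x)
Applying y(0) = 0: C = 0 - 4/3 = -4/3
Particular solution: y = 4/3 - (4/3)e^(-6x)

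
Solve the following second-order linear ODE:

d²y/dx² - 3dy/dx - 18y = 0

Characteristic equation: r² - 3r - 18 = 0
Roots: r = 6, -3 (distinct real)
General solution: y = C₁e^(6x) + C₂e^(-3x)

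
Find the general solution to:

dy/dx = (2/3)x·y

Separating variables and integrating:
ln|y| = x^2/3 + C

General solution: y = Ce^(x^2/3)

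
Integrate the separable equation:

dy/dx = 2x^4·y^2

Separating variables and integrating:
-1/y = 2x^5/5 + C

General solution: y^-1 = (-2/5)x^5 + C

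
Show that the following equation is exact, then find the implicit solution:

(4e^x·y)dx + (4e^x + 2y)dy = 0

Verify exactness: ∂M/∂y = ∂N/∂x ✓
Find F(x,y) such that ∂F/∂x = M, ∂F/∂y = N
Solution: 4e^x·y + y² = C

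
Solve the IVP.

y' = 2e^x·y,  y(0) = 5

General solution: y = Ce^(2e^x)
Applying IC y(0) = 5:
Particular solution: y = 5e^(2(e^x - 1))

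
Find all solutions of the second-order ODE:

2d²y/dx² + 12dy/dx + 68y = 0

Characteristic equation: 2r² + 12r + 68 = 0
Divide by 2: r² + 6r + 34 = 0
Roots: r = -3 ± 5i (complex conjugates)
General solution: y = e^(-3x)(C₁cos(5x) + C₂sin(5x))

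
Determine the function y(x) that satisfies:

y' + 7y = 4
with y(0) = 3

General solution: y = 4/7 + Ce^(-7x)
Applying y(0) = 3: C = 3 - 4/7 = 17/7
Particular solution: y = 4/7 + (17/7)e^(-7x)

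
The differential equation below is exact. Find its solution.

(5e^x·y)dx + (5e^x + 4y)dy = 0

Verify exactness: ∂M/∂y = ∂N/∂x ✓
Find F(x,y) such that ∂F/∂x = M, ∂F/∂y = N
Solution: 5e^x·y + 2y² = C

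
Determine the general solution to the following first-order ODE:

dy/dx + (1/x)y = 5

Using integrating factor method:

General solution: y = (5/2)x + C/x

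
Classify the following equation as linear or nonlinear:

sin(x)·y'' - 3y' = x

Linear (y and its derivatives appear to the first power only, no products of y terms)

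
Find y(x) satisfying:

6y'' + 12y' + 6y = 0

Characteristic equation: 6r² + 12r + 6 = 0
Divide by 6: r² + 2r + 1 = 0
Factored: (r + 1)² = 0
Repeated root: r = -1
General solution: y = (C₁ + C₂x)e^(-x)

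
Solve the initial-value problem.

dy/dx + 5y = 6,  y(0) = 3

General solution: y = 6/5 + Ce^(-5x)
Applying y(0) = 3: C = 3 - 6/5 = 9/5
Particular solution: y = 6/5 + (9/5)e^(-5x)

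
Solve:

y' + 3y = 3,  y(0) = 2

General solution: y = 1 + Ce^(-3x)
Applying y(0) = 2: C = 2 - 1 = 1
Particular solution: y = 1 + e^(-3x)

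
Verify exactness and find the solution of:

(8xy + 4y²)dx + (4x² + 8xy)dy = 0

Verify exactness: ∂M/∂y = ∂N/∂x ✓
Find F(x,y) such that ∂F/∂x = M, ∂F/∂y = N
Solution: 4x²y + 4xy² = C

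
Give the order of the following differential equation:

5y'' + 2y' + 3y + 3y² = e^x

The order is 2 (highest derivative is of order 2).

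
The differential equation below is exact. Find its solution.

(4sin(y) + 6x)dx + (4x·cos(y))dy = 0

Verify exactness: ∂M/∂y = ∂N/∂x ✓
Find F(x,y) such that ∂F/∂x = M, ∂F/∂y = N
Solution: 4x·sin(y) + 3x² = C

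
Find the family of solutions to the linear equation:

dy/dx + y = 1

Using integrating factor method:

General solution: y = 1 + Ce^(-x)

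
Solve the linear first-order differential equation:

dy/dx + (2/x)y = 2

Using integrating factor method:

General solution: y = (2/3)x + Cx^(-2)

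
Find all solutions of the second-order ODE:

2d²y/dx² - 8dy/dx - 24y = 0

Characteristic equation: 2r² - 8r - 24 = 0
Divide by 2: r² - 4r - 12 = 0
Roots: r = 6, -2 (distinct real)
General solution: y = C₁e^(6x) + C₂e^(-2x)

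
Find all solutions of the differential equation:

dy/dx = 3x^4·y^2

Separating variables and integrating:
-1/y = 3x^5/5 + C

General solution: y^-1 = (-3/5)x^5 + C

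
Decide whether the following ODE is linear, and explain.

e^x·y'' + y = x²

Linear (y and its derivatives appear to the first power only, no products of y terms)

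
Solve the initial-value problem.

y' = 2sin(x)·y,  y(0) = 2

General solution: y = Ce^(-2cos(x))
Applying IC y(0) = 2:
Particular solution: y = 2e^(2(1-cos(x)))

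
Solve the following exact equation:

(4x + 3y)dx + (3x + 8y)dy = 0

Verify exactness: ∂M/∂y = ∂N/∂x ✓
Find F(x,y) such that ∂F/∂x = M, ∂F/∂y = N
Solution: 2x² + 3xy + 4y² = C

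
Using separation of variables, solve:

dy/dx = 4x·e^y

Separating variables and integrating:
-e^(-y) = 2x² + C

General solution: y = -ln(C - 2x²)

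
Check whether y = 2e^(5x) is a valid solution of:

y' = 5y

Verification:
y = 2e^(5x)
y' = 10e^(5x)
5y = 10e^(5x)
y' = 5y ✓

Yes, it is a solution.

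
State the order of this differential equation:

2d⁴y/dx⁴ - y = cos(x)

The order is 4 (highest derivative is of order 4).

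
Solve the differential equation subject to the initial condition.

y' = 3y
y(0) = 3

General solution: y = Ce^(3x)
Applying IC y(0) = 3:
Particular solution: y = 3e^(3x)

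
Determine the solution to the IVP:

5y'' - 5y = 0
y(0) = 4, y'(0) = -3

General solution: y = C₁e^x + C₂e^(-x)
Applying ICs: C₁ = 1/2, C₂ = 7/2
Particular solution: y = (1/2)e^x + (7/2)e^(-x)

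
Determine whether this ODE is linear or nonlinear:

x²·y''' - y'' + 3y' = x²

Linear (y and its derivatives appear to the first power only, no products of y terms)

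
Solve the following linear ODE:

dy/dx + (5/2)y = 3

Using integrating factor method:

General solution: y = 6/5 + Ce^(-5x/2)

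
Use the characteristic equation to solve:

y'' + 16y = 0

Characteristic equation: r² + 16 = 0
Roots: r = ±4i (complex conjugates)
General solution: y = C₁cos(4x) + C₂sin(4x)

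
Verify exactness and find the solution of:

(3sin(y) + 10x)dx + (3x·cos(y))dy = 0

Verify exactness: ∂M/∂y = ∂N/∂x ✓
Find F(x,y) such that ∂F/∂x = M, ∂F/∂y = N
Solution: 3x·sin(y) + 5x² = C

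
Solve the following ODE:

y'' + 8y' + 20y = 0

Characteristic equation: r² + 8r + 20 = 0
Roots: r = -4 ± 2i (complex conjugates)
General solution: y = e^(-4x)(C₁cos(2x) + C₂sin(2x))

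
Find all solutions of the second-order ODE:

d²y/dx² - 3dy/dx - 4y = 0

Characteristic equation: r² - 3r - 4 = 0
Roots: r = 4, -1 (distinct real)
General solution: y = C₁e^(4x) + C₂e^(-x)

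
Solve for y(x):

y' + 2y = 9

Using integrating factor method:

General solution: y = 9/2 + Ce^(-2x)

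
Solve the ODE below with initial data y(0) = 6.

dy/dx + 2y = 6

General solution: y = 3 + Ce^(-2x)
Applying y(0) = 6: C = 6 - 3 = 3
Particular solution: y = 3 + 3e^(-2x)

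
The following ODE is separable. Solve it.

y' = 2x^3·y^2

Separating variables and integrating:
-1/y = x^4/2 + C

General solution: y^-1 = (-1/2)x^4 + C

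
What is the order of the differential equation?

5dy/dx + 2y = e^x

The order is 1 (highest derivative is of order 1).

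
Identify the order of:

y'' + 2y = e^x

The order is 2 (highest derivative is of order 2).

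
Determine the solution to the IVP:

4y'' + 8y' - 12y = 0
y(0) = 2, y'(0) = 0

General solution: y = C₁e^x + C₂e^(-3x)
Applying ICs: C₁ = 3/2, C₂ = 1/2
Particular solution: y = (3/2)e^x + (1/2)e^(-3x)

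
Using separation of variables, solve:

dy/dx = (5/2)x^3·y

Separating variables and integrating:
ln|y| = 5x^4/8 + C

General solution: y = Ce^(5x^4/8)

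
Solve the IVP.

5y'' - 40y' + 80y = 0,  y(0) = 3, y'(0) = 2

General solution: y = (C₁ + C₂x)e^(4x)
Repeated root r = 4
Applying ICs: C₁ = 3, C₂ = -10
Particular solution: y = (3 - 10x)e^(4x)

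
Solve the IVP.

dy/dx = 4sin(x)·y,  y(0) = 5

General solution: y = Ce^(-4cos(x))
Applying IC y(0) = 5:
Particular solution: y = 5e^(4(1-cos(x)))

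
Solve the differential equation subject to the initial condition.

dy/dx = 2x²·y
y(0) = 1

General solution: y = Ce^(2x³/3)
Applying IC y(0) = 1:
Particular solution: y = e^(2x³/3)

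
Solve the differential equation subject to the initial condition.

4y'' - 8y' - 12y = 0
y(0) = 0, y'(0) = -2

General solution: y = C₁e^(3x) + C₂e^(-x)
Applying ICs: C₁ = -1/2, C₂ = 1/2
Particular solution: y = -(1/2)e^(3x) + (1/2)e^(-x)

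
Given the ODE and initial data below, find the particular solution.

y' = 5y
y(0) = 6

General solution: y = Ce^(5x)
Applying IC y(0) = 6:
Particular solution: y = 6e^(5x)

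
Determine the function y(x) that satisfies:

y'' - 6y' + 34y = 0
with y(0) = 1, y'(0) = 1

General solution: y = e^(3x)(C₁cos(5x) + C₂sin(5x))
Complex roots r = 3 ± 5i
Applying ICs: C₁ = 1, C₂ = -2/5
Particular solution: y = e^(3x)(cos(5x) - (2/5)sin(5x))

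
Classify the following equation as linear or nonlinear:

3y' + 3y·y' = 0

Nonlinear (product y·y')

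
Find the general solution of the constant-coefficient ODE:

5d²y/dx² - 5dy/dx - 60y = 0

Characteristic equation: 5r² - 5r - 60 = 0
Divide by 5: r² - r - 12 = 0
Roots: r = 4, -3 (distinct real)
General solution: y = C₁e^(4x) + C₂e^(-3x)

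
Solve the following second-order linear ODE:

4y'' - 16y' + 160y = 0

Characteristic equation: 4r² - 16r + 160 = 0
Divide by 4: r² - 4r + 40 = 0
Roots: r = 2 ± 6i (complex conjugates)
General solution: y = e^(2x)(C₁cos(6x) + C₂sin(6x))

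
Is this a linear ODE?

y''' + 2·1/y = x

No. Nonlinear (1/y term)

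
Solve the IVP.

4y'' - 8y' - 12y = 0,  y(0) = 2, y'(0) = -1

General solution: y = C₁e^(3x) + C₂e^(-x)
Applying ICs: C₁ = 1/4, C₂ = 7/4
Particular solution: y = (1/4)e^(3x) + (7/4)e^(-x)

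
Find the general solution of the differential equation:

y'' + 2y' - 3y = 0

Characteristic equation: r² + 2r - 3 = 0
Roots: r = 1, -3 (distinct real)
General solution: y = C₁e^x + C₂e^(-3x)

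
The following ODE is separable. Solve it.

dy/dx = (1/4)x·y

Separating variables and integrating:
ln|y| = x^2/8 + C

General solution: y = Ce^(x^2/8)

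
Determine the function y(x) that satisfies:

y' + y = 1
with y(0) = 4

General solution: y = 1 + Ce^(-x)
Applying y(0) = 4: C = 4 - 1 = 3
Particular solution: y = 1 + 3e^(-x)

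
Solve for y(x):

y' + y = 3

Using integrating factor method:

General solution: y = 3 + Ce^(-x)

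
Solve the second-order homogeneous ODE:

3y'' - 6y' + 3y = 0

Characteristic equation: 3r² - 6r + 3 = 0
Divide by 3: r² - 2r + 1 = 0
Factored: (r - 1)² = 0
Repeated root: r = 1
General solution: y = (C₁ + C₂x)e^x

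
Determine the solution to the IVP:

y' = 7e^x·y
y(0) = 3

General solution: y = Ce^(7e^x)
Applying IC y(0) = 3:
Particular solution: y = 3e^(7(e^x - 1))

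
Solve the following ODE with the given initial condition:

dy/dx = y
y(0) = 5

General solution: y = Ce^x
Applying IC y(0) = 5:
Particular solution: y = 5e^x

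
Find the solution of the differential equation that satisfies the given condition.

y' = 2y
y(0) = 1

General solution: y = Ce^(2x)
Applying IC y(0) = 1:
Particular solution: y = e^(2x)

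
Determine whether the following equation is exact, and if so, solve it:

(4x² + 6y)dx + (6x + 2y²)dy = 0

Verify exactness: ∂M/∂y = ∂N/∂x ✓
Find F(x,y) such that ∂F/∂x = M, ∂F/∂y = N
Solution: 4x³/3 + 6xy + 2y³/3 = C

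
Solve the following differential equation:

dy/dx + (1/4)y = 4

Using integrating factor method:

General solution: y = 16 + Ce^(-x/4)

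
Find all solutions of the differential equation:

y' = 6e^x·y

Separating variables and integrating:
ln|y| = 6e^x + C

General solution: y = Ce^(6e^x)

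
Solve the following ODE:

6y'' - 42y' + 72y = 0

Characteristic equation: 6r² - 42r + 72 = 0
Divide by 6: r² - 7r + 12 = 0
Roots: r = 3, 4 (distinct real)
General solution: y = C₁e^(3x) + C₂e^(4x)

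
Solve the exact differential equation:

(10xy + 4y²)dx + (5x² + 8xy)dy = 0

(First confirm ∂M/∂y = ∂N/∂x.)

Verify exactness: ∂M/∂y = ∂N/∂x ✓
Find F(x,y) such that ∂F/∂x = M, ∂F/∂y = N
Solution: 5x²y + 4xy² = C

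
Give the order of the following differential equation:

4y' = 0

The order is 1 (highest derivative is of order 1).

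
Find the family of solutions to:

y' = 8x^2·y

Separating variables and integrating:
ln|y| = 8x^3/3 + C

General solution: y = Ce^(8x^3/3)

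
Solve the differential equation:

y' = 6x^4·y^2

Separating variables and integrating:
-1/y = 6x^5/5 + C

General solution: y^-1 = (-6/5)x^5 + C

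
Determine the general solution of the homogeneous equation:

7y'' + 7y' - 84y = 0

Characteristic equation: 7r² + 7r - 84 = 0
Divide by 7: r² + r - 12 = 0
Roots: r = 3, -4 (distinct real)
General solution: y = C₁e^(3x) + C₂e^(-4x)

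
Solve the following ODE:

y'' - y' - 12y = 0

Characteristic equation: r² - r - 12 = 0
Roots: r = 4, -3 (distinct real)
General solution: y = C₁e^(4x) + C₂e^(-3x)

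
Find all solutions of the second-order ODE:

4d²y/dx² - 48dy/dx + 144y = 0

Characteristic equation: 4r² - 48r + 144 = 0
Divide by 4: r² - 12r + 36 = 0
Factored: (r - 6)² = 0
Repeated root: r = 6
General solution: y = (C₁ + C₂x)e^(6x)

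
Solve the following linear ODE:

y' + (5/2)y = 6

Using integrating factor method:

General solution: y = 12/5 + Ce^(-5x/2)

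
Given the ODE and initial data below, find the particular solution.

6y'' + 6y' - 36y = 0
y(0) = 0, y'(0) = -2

General solution: y = C₁e^(2x) + C₂e^(-3x)
Applying ICs: C₁ = -2/5, C₂ = 2/5
Particular solution: y = -(2/5)e^(2x) + (2/5)e^(-3x)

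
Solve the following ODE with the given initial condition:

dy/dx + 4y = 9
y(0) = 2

General solution: y = 9/4 + Ce^(-4x)
Applying y(0) = 2: C = 2 - 9/4 = -1/4
Particular solution: y = 9/4 - (1/4)e^(-4x)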